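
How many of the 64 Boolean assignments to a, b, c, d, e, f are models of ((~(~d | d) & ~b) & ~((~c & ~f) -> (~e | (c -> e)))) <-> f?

32

Initial set: {(((~(~d | d) & ~b) & ~((~c & ~f) -> (~e | (c -> e)))) <-> f)}.
(((~(~d | d) & ~b) & ~((~c & ~f) -> (~e | (c -> e)))) <-> f): β-rule — branch into ((~(~d | d) & ~b) & ~((~c & ~f) -> (~e | (c -> e)))), f  //  ~((~(~d | d) & ~b) & ~((~c & ~f) -> (~e | (c -> e)))), ~f.
  branch 1 (add ((~(~d | d) & ~b) & ~((~c & ~f) -> (~e | (c -> e)))), f):
    ((~(~d | d) & ~b) & ~((~c & ~f) -> (~e | (c -> e)))): α-rule — add (~(~d | d) & ~b), ~((~c & ~f) -> (~e | (c -> e))).
    (~(~d | d) & ~b): α-rule — add ~(~d | d), ~b.
    ~((~c & ~f) -> (~e | (c -> e))): α-rule — add (~c & ~f), ~(~e | (c -> e)).
    ~(~d | d): α-rule — add ~~d, ~d.
    × closes — contains both d and ~d.
  branch 2 (add ~((~(~d | d) & ~b) & ~((~c & ~f) -> (~e | (c -> e)))), ~f):
    ~((~(~d | d) & ~b) & ~((~c & ~f) -> (~e | (c -> e)))): β-rule — branch into ~(~(~d | d) & ~b)  //  ~~((~c & ~f) -> (~e | (c -> e))).
      branch 2.1 (add ~(~(~d | d) & ~b)):
        ~(~(~d | d) & ~b): β-rule — branch into ~~(~d | d)  //  ~~b.
          branch 2.1.1 (add ~~(~d | d)):
            ~~(~d | d): β-rule — branch into ~d  //  d.
              branch 2.1.1.1 (add ~d):
                ○ open, literals {d=0, f=0}.
              branch 2.1.1.2 (add d):
                ○ open, literals {d=1, f=0}.
          branch 2.1.2 (add ~~b):
            ○ open, literals {b=1, f=0}.
      branch 2.2 (add ~~((~c & ~f) -> (~e | (c -> e)))):
        ~~((~c & ~f) -> (~e | (c -> e))): β-rule — branch into ~(~c & ~f)  //  (~e | (c -> e)).
          branch 2.2.1 (add ~(~c & ~f)):
            ~(~c & ~f): β-rule — branch into ~~c  //  ~~f.
              branch 2.2.1.1 (add ~~c):
                ○ open, literals {c=1, f=0}.
              branch 2.2.1.2 (add ~~f):
                × closes — contains both f and ~f.
          branch 2.2.2 (add (~e | (c -> e))):
            (~e | (c -> e)): β-rule — branch into ~e  //  (c -> e).
              branch 2.2.2.1 (add ~e):
                ○ open, literals {e=0, f=0}.
              branch 2.2.2.2 (add (c -> e)):
                (c -> e): β-rule — branch into ~c  //  e.
                  branch 2.2.2.2.1 (add ~c):
                    ○ open, literals {c=0, f=0}.
                  branch 2.2.2.2.2 (add e):
                    ○ open, literals {e=1, f=0}.
2 branches closed, 7 open.
Each open branch fixes some atoms; the unmentioned ones are free. Counting distinct full assignments: branch {d=0, f=0} (a, b, c, e) contributes 16 new; branch {d=1, f=0} (a, b, c, e) contributes 16 new; branch {b=1, f=0} (a, c, d, e) contributes 0 new; branch {c=1, f=0} (a, b, d, e) contributes 0 new; branch {e=0, f=0} (a, b, c, d) contributes 0 new; branch {c=0, f=0} (a, b, d, e) contributes 0 new; branch {e=1, f=0} (a, b, c, d) contributes 0 new. Total: 32.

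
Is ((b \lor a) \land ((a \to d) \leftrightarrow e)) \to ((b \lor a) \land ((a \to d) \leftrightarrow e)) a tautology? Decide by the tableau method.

Assume the negation and expand:
Initial set: {\lnot (((b \lor a) \land ((a \to d) \leftrightarrow e)) \to ((b \lor a) \land ((a \to d) \leftrightarrow e)))}.
\lnot (((b \lor a) \land ((a \to d) \leftrightarrow e)) \to ((b \lor a) \land ((a \to d) \leftrightarrow e))): α-rule — add ((b \lor a) \land ((a \to d) \leftrightarrow e)), \lnot ((b \lor a) \land ((a \to d) \leftrightarrow e)).
((b \lor a) \land ((a \to d) \leftrightarrow e)): α-rule — add (b \lor a), ((a \to d) \leftrightarrow e).
\lnot ((b \lor a) \land ((a \to d) \leftrightarrow e)): β-rule — branch into \lnot (b \lor a)  //  \lnot ((a \to d) \leftrightarrow e).
  branch 1 (add \lnot (b \lor a)):
    \lnot (b \lor a): α-rule — add \lnot b, \lnot a.
    (b \lor a): β-rule — branch into b  //  a.
      branch 1.1 (add b):
        × closes — contains both b and \lnot b.
      branch 1.2 (add a):
        × closes — contains both a and \lnot a.
  branch 2 (add \lnot ((a \to d) \leftrightarrow e)):
    (b \lor a): β-rule — branch into b  //  a.
      branch 2.1 (add b):
        ((a \to d) \leftrightarrow e): β-rule — branch into (a \to d), e  //  \lnot (a \to d), \lnot e.
          branch 2.1.1 (add (a \to d), e):
            \lnot ((a \to d) \leftrightarrow e): β-rule — branch into (a \to d), \lnot e  //  \lnot (a \to d), e.
              branch 2.1.1.1 (add (a \to d), \lnot e):
                × closes — contains both e and \lnot e.
              branch 2.1.1.2 (add \lnot (a \to d), e):
                \lnot (a \to d): α-rule — add a, \lnot d.
                (a \to d): β-rule — branch into \lnot a  //  d.
                  branch 2.1.1.2.1 (add \lnot a):
                    × closes — contains both a and \lnot a.
                  branch 2.1.1.2.2 (add d):
                    × closes — contains both d and \lnot d.
          branch 2.1.2 (add \lnot (a \to d), \lnot e):
            \lnot (a \to d): α-rule — add a, \lnot d.
            \lnot ((a \to d) \leftrightarrow e): β-rule — branch into (a \to d), \lnot e  //  \lnot (a \to d), e.
              branch 2.1.2.1 (add (a \to d), \lnot e):
                (a \to d): β-rule — branch into \lnot a  //  d.
                  branch 2.1.2.1.1 (add \lnot a):
                    × closes — contains both a and \lnot a.
                  branch 2.1.2.1.2 (add d):
                    × closes — contains both d and \lnot d.
              branch 2.1.2.2 (add \lnot (a \to d), e):
                × closes — contains both e and \lnot e.
      branch 2.2 (add a):
        ((a \to d) \leftrightarrow e): β-rule — branch into (a \to d), e  //  \lnot (a \to d), \lnot e.
          branch 2.2.1 (add (a \to d), e):
            \lnot ((a \to d) \leftrightarrow e): β-rule — branch into (a \to d), \lnot e  //  \lnot (a \to d), e.
              branch 2.2.1.1 (add (a \to d), \lnot e):
                × closes — contains both e and \lnot e.
              branch 2.2.1.2 (add \lnot (a \to d), e):
                \lnot (a \to d): α-rule — add a, \lnot d.
                (a \to d): β-rule — branch into \lnot a  //  d.
                  branch 2.2.1.2.1 (add \lnot a):
                    × closes — contains both a and \lnot a.
                  branch 2.2.1.2.2 (add d):
                    × closes — contains both d and \lnot d.
          branch 2.2.2 (add \lnot (a \to d), \lnot e):
            \lnot (a \to d): α-rule — add a, \lnot d.
            \lnot ((a \to d) \leftrightarrow e): β-rule — branch into (a \to d), \lnot e  //  \lnot (a \to d), e.
              branch 2.2.2.1 (add (a \to d), \lnot e):
                (a \to d): β-rule — branch into \lnot a  //  d.
                  branch 2.2.2.1.1 (add \lnot a):
                    × closes — contains both a and \lnot a.
                  branch 2.2.2.1.2 (add d):
                    × closes — contains both d and \lnot d.
              branch 2.2.2.2 (add \lnot (a \to d), e):
                × closes — contains both e and \lnot e.
All 14 branches close.
Every branch closed, so the negation is unsatisfiable and the formula is valid.

Valid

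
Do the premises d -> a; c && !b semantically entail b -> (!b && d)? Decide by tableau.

Yes

Initial set: {(d -> a); (c && !b); !(b -> (!b && d))}.
(c && !b): α-rule — add c, !b.
!(b -> (!b && d)): α-rule — add b, !(!b && d).
× closes — contains both b and !b.
All 1 branch closes.
Every branch closed, so the premises entail the conclusion.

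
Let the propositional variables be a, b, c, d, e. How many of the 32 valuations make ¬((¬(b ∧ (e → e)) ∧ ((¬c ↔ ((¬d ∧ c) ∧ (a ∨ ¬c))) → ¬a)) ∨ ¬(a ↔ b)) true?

Initial set: {¬((¬(b ∧ (e → e)) ∧ ((¬c ↔ ((¬d ∧ c) ∧ (a ∨ ¬c))) → ¬a)) ∨ ¬(a ↔ b))}.
¬((¬(b ∧ (e → e)) ∧ ((¬c ↔ ((¬d ∧ c) ∧ (a ∨ ¬c))) → ¬a)) ∨ ¬(a ↔ b)): α-rule — add ¬(¬(b ∧ (e → e)) ∧ ((¬c ↔ ((¬d ∧ c) ∧ (a ∨ ¬c))) → ¬a)), ¬¬(a ↔ b).
¬(¬(b ∧ (e → e)) ∧ ((¬c ↔ ((¬d ∧ c) ∧ (a ∨ ¬c))) → ¬a)): β-rule — branch into ¬¬(b ∧ (e → e))  //  ¬((¬c ↔ ((¬d ∧ c) ∧ (a ∨ ¬c))) → ¬a).
  branch 1 (add ¬¬(b ∧ (e → e))):
    ¬¬(b ∧ (e → e)): α-rule — add b, (e → e).
    ¬¬(a ↔ b): β-rule — branch into a, b  //  ¬a, ¬b.
      branch 1.1 (add a, b):
        (e → e): β-rule — branch into ¬e  //  e.
          branch 1.1.1 (add ¬e):
            ○ open, literals {a=true, b=true, e=false}.
          branch 1.1.2 (add e):
            ○ open, literals {a=true, b=true, e=true}.
      branch 1.2 (add ¬a, ¬b):
        × closes — contains both b and ¬b.
  branch 2 (add ¬((¬c ↔ ((¬d ∧ c) ∧ (a ∨ ¬c))) → ¬a)):
    ¬((¬c ↔ ((¬d ∧ c) ∧ (a ∨ ¬c))) → ¬a): α-rule — add (¬c ↔ ((¬d ∧ c) ∧ (a ∨ ¬c))), ¬¬a.
    ¬¬(a ↔ b): β-rule — branch into a, b  //  ¬a, ¬b.
      branch 2.1 (add a, b):
        (¬c ↔ ((¬d ∧ c) ∧ (a ∨ ¬c))): β-rule — branch into ¬c, ((¬d ∧ c) ∧ (a ∨ ¬c))  //  ¬¬c, ¬((¬d ∧ c) ∧ (a ∨ ¬c)).
          branch 2.1.1 (add ¬c, ((¬d ∧ c) ∧ (a ∨ ¬c))):
            ((¬d ∧ c) ∧ (a ∨ ¬c)): α-rule — add (¬d ∧ c), (a ∨ ¬c).
            (¬d ∧ c): α-rule — add ¬d, c.
            × closes — contains both c and ¬c.
          branch 2.1.2 (add ¬¬c, ¬((¬d ∧ c) ∧ (a ∨ ¬c))):
            ¬((¬d ∧ c) ∧ (a ∨ ¬c)): β-rule — branch into ¬(¬d ∧ c)  //  ¬(a ∨ ¬c).
              branch 2.1.2.1 (add ¬(¬d ∧ c)):
                ¬(¬d ∧ c): β-rule — branch into ¬¬d  //  ¬c.
                  branch 2.1.2.1.1 (add ¬¬d):
                    ○ open, literals {a=true, b=true, c=true, d=true}.
                  branch 2.1.2.1.2 (add ¬c):
                    × closes — contains both c and ¬c.
              branch 2.1.2.2 (add ¬(a ∨ ¬c)):
                ¬(a ∨ ¬c): α-rule — add ¬a, ¬¬c.
                × closes — contains both a and ¬a.
      branch 2.2 (add ¬a, ¬b):
        × closes — contains both a and ¬a.
5 branches closed, 3 open.
Each open branch fixes some atoms; the unmentioned ones are free. Counting distinct full assignments: branch {a=true, b=true, e=false} (c, d) contributes 4 new; branch {a=true, b=true, e=true} (c, d) contributes 4 new; branch {a=true, b=true, c=true, d=true} (e) contributes 0 new. Total: 8.

8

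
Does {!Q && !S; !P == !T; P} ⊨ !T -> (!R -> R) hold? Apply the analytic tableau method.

Initial set: {(!Q && !S); (!P == !T); P; !(!T -> (!R -> R))}.
(!Q && !S): α-rule — add !Q, !S.
!(!T -> (!R -> R)): α-rule — add !T, !(!R -> R).
!(!R -> R): α-rule — add !R, !R.
(!P == !T): β-rule — branch into !P, !T  //  !!P, !!T.
  branch 1 (add !P, !T):
    × closes — contains both P and !P.
  branch 2 (add !!P, !!T):
    × closes — contains both T and !T.
All 2 branches close.
Every branch closed, so the premises entail the conclusion.

Yes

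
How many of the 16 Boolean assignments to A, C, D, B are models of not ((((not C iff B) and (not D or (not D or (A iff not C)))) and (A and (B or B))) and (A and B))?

14

Initial set: {not ((((not C iff B) and (not D or (not D or (A iff not C)))) and (A and (B or B))) and (A and B))}.
not ((((not C iff B) and (not D or (not D or (A iff not C)))) and (A and (B or B))) and (A and B)): β-rule — branch into not (((not C iff B) and (not D or (not D or (A iff not C)))) and (A and (B or B)))  //  not (A and B).
  branch 1 (add not (((not C iff B) and (not D or (not D or (A iff not C)))) and (A and (B or B)))):
    not (((not C iff B) and (not D or (not D or (A iff not C)))) and (A and (B or B))): β-rule — branch into not ((not C iff B) and (not D or (not D or (A iff not C))))  //  not (A and (B or B)).
      branch 1.1 (add not ((not C iff B) and (not D or (not D or (A iff not C))))):
        not ((not C iff B) and (not D or (not D or (A iff not C)))): β-rule — branch into not (not C iff B)  //  not (not D or (not D or (A iff not C))).
          branch 1.1.1 (add not (not C iff B)):
            not (not C iff B): β-rule — branch into not C, not B  //  not not C, B.
              branch 1.1.1.1 (add not C, not B):
                ○ open, literals {B=false, C=false}.
              branch 1.1.1.2 (add not not C, B):
                ○ open, literals {B=true, C=true}.
          branch 1.1.2 (add not (not D or (not D or (A iff not C)))):
            not (not D or (not D or (A iff not C))): α-rule — add not not D, not (not D or (A iff not C)).
            not (not D or (A iff not C)): α-rule — add not not D, not (A iff not C).
            not (A iff not C): β-rule — branch into A, not not C  //  not A, not C.
              branch 1.1.2.1 (add A, not not C):
                ○ open, literals {A=true, C=true, D=true}.
              branch 1.1.2.2 (add not A, not C):
                ○ open, literals {A=false, C=false, D=true}.
      branch 1.2 (add not (A and (B or B))):
        not (A and (B or B)): β-rule — branch into not A  //  not (B or B).
          branch 1.2.1 (add not A):
            ○ open, literals {A=false}.
          branch 1.2.2 (add not (B or B)):
            not (B or B): α-rule — add not B, not B.
            ○ open, literals {B=false}.
  branch 2 (add not (A and B)):
    not (A and B): β-rule — branch into not A  //  not B.
      branch 2.1 (add not A):
        ○ open, literals {A=false}.
      branch 2.2 (add not B):
        ○ open, literals {B=false}.
0 branches closed, 8 open.
Each open branch fixes some atoms; the unmentioned ones are free. Counting distinct full assignments: branch {B=false, C=false} (A, D) contributes 4 new; branch {B=true, C=true} (A, D) contributes 4 new; branch {A=true, C=true, D=true} (B) contributes 1 new; branch {A=false, C=false, D=true} (B) contributes 1 new; branch {A=false} (C, D, B) contributes 3 new; branch {B=false} (A, C, D) contributes 1 new; branch {A=false} (C, D, B) contributes 0 new; branch {B=false} (A, C, D) contributes 0 new. Total: 14.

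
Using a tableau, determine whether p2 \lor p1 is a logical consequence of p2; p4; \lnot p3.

Initial set: {T p2; T p4; T \lnot p3; F (p2 \lor p1)}.
F (p2 \lor p1): α-rule — add F p2, F p1.
× closes — contains both p2 and \lnot p2.
All 1 branch closes.
Every branch closed, so the premises entail the conclusion.

Yes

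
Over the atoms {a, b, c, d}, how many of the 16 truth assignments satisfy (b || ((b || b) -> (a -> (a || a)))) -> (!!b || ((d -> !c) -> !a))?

Initial set: {((b || ((b || b) -> (a -> (a || a)))) -> (!!b || ((d -> !c) -> !a)))}.
((b || ((b || b) -> (a -> (a || a)))) -> (!!b || ((d -> !c) -> !a))): β-rule — branch into !(b || ((b || b) -> (a -> (a || a))))  //  (!!b || ((d -> !c) -> !a)).
  branch 1 (add !(b || ((b || b) -> (a -> (a || a))))):
    !(b || ((b || b) -> (a -> (a || a)))): α-rule — add !b, !((b || b) -> (a -> (a || a))).
    !((b || b) -> (a -> (a || a))): α-rule — add (b || b), !(a -> (a || a)).
    !(a -> (a || a)): α-rule — add a, !(a || a).
    !(a || a): α-rule — add !a, !a.
    × closes — contains both a and !a.
  branch 2 (add (!!b || ((d -> !c) -> !a))):
    (!!b || ((d -> !c) -> !a)): β-rule — branch into !!b  //  ((d -> !c) -> !a).
      branch 2.1 (add !!b):
        !!b: drop double negation, giving b.
        ○ open, literals {b=true}.
      branch 2.2 (add ((d -> !c) -> !a)):
        ((d -> !c) -> !a): β-rule — branch into !(d -> !c)  //  !a.
          branch 2.2.1 (add !(d -> !c)):
            !(d -> !c): α-rule — add d, !!c.
            ○ open, literals {c=true, d=true}.
          branch 2.2.2 (add !a):
            ○ open, literals {a=false}.
1 branch closed, 3 open.
Each open branch fixes some atoms; the unmentioned ones are free. Counting distinct full assignments: branch {b=true} (a, c, d) contributes 8 new; branch {c=true, d=true} (a, b) contributes 2 new; branch {a=false} (b, c, d) contributes 3 new. Total: 13.

13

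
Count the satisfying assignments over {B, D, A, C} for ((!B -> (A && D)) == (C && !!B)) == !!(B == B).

Initial set: {(((!B -> (A && D)) == (C && !!B)) == !!(B == B))}.
(((!B -> (A && D)) == (C && !!B)) == !!(B == B)): β-rule — branch into ((!B -> (A && D)) == (C && !!B)), !!(B == B)  //  !((!B -> (A && D)) == (C && !!B)), !!!(B == B).
  branch 1 (add ((!B -> (A && D)) == (C && !!B)), !!(B == B)):
    !!(B == B): drop double negation, giving (B == B).
    ((!B -> (A && D)) == (C && !!B)): β-rule — branch into (!B -> (A && D)), (C && !!B)  //  !(!B -> (A && D)), !(C && !!B).
      branch 1.1 (add (!B -> (A && D)), (C && !!B)):
        (C && !!B): α-rule — add C, !!B.
        !!B: drop double negation, giving B.
        (B == B): β-rule — branch into B, B  //  !B, !B.
          branch 1.1.1 (add B, B):
            (!B -> (A && D)): β-rule — branch into !!B  //  (A && D).
              branch 1.1.1.1 (add !!B):
                ○ open, literals {B=true, C=true}.
              branch 1.1.1.2 (add (A && D)):
                (A && D): α-rule — add A, D.
                ○ open, literals {A=true, B=true, C=true, D=true}.
          branch 1.1.2 (add !B, !B):
            × closes — contains both B and !B.
      branch 1.2 (add !(!B -> (A && D)), !(C && !!B)):
        !(!B -> (A && D)): α-rule — add !B, !(A && D).
        (B == B): β-rule — branch into B, B  //  !B, !B.
          branch 1.2.1 (add B, B):
            × closes — contains both B and !B.
          branch 1.2.2 (add !B, !B):
            !(C && !!B): β-rule — branch into !C  //  !!!B.
              branch 1.2.2.1 (add !C):
                !(A && D): β-rule — branch into !A  //  !D.
                  branch 1.2.2.1.1 (add !A):
                    ○ open, literals {A=false, B=false, C=false}.
                  branch 1.2.2.1.2 (add !D):
                    ○ open, literals {B=false, C=false, D=false}.
              branch 1.2.2.2 (add !!!B):
                !!!B: drop double negation, giving !B.
                !(A && D): β-rule — branch into !A  //  !D.
                  branch 1.2.2.2.1 (add !A):
                    ○ open, literals {A=false, B=false}.
                  branch 1.2.2.2.2 (add !D):
                    ○ open, literals {B=false, D=false}.
  branch 2 (add !((!B -> (A && D)) == (C && !!B)), !!!(B == B)):
    !!!(B == B): drop double negation, giving !(B == B).
    !((!B -> (A && D)) == (C && !!B)): β-rule — branch into (!B -> (A && D)), !(C && !!B)  //  !(!B -> (A && D)), (C && !!B).
      branch 2.1 (add (!B -> (A && D)), !(C && !!B)):
        !(B == B): β-rule — branch into B, !B  //  !B, B.
          branch 2.1.1 (add B, !B):
            × closes — contains both B and !B.
          branch 2.1.2 (add !B, B):
            × closes — contains both B and !B.
      branch 2.2 (add !(!B -> (A && D)), (C && !!B)):
        !(!B -> (A && D)): α-rule — add !B, !(A && D).
        (C && !!B): α-rule — add C, !!B.
        !!B: drop double negation, giving B.
        × closes — contains both B and !B.
5 branches closed, 6 open.
Each open branch fixes some atoms; the unmentioned ones are free. Counting distinct full assignments: branch {B=true, C=true} (D, A) contributes 4 new; branch {A=true, B=true, C=true, D=true} (none free) contributes 0 new; branch {A=false, B=false, C=false} (D) contributes 2 new; branch {B=false, C=false, D=false} (A) contributes 1 new; branch {A=false, B=false} (D, C) contributes 2 new; branch {B=false, D=false} (A, C) contributes 1 new. Total: 10.

10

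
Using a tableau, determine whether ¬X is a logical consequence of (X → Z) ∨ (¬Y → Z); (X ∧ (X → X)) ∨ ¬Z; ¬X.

Initial set: {T ((X → Z) ∨ (¬Y → Z)); T ((X ∧ (X → X)) ∨ ¬Z); T ¬X; F ¬X}.
× closes — contains both X and ¬X.
All 1 branch closes.
Every branch closed, so the premises entail the conclusion.

Yes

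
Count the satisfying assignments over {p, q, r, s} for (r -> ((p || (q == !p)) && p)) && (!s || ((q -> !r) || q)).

12

Initial set: {((r -> ((p || (q == !p)) && p)) && (!s || ((q -> !r) || q)))}.
((r -> ((p || (q == !p)) && p)) && (!s || ((q -> !r) || q))): α-rule — add (r -> ((p || (q == !p)) && p)), (!s || ((q -> !r) || q)).
(r -> ((p || (q == !p)) && p)): β-rule — branch into !r  //  ((p || (q == !p)) && p).
  branch 1 (add !r):
    (!s || ((q -> !r) || q)): β-rule — branch into !s  //  ((q -> !r) || q).
      branch 1.1 (add !s):
        ○ open, literals {r=false, s=false}.
      branch 1.2 (add ((q -> !r) || q)):
        ((q -> !r) || q): β-rule — branch into (q -> !r)  //  q.
          branch 1.2.1 (add (q -> !r)):
            (q -> !r): β-rule — branch into !q  //  !r.
              branch 1.2.1.1 (add !q):
                ○ open, literals {q=false, r=false}.
              branch 1.2.1.2 (add !r):
                ○ open, literals {r=false}.
          branch 1.2.2 (add q):
            ○ open, literals {q=true, r=false}.
  branch 2 (add ((p || (q == !p)) && p)):
    ((p || (q == !p)) && p): α-rule — add (p || (q == !p)), p.
    (!s || ((q -> !r) || q)): β-rule — branch into !s  //  ((q -> !r) || q).
      branch 2.1 (add !s):
        (p || (q == !p)): β-rule — branch into p  //  (q == !p).
          branch 2.1.1 (add p):
            ○ open, literals {p=true, s=false}.
          branch 2.1.2 (add (q == !p)):
            (q == !p): β-rule — branch into q, !p  //  !q, !!p.
              branch 2.1.2.1 (add q, !p):
                × closes — contains both p and !p.
              branch 2.1.2.2 (add !q, !!p):
                ○ open, literals {p=true, q=false, s=false}.
      branch 2.2 (add ((q -> !r) || q)):
        (p || (q == !p)): β-rule — branch into p  //  (q == !p).
          branch 2.2.1 (add p):
            ((q -> !r) || q): β-rule — branch into (q -> !r)  //  q.
              branch 2.2.1.1 (add (q -> !r)):
                (q -> !r): β-rule — branch into !q  //  !r.
                  branch 2.2.1.1.1 (add !q):
                    ○ open, literals {p=true, q=false}.
                  branch 2.2.1.1.2 (add !r):
                    ○ open, literals {p=true, r=false}.
              branch 2.2.1.2 (add q):
                ○ open, literals {p=true, q=true}.
          branch 2.2.2 (add (q == !p)):
            ((q -> !r) || q): β-rule — branch into (q -> !r)  //  q.
              branch 2.2.2.1 (add (q -> !r)):
                (q == !p): β-rule — branch into q, !p  //  !q, !!p.
                  branch 2.2.2.1.1 (add q, !p):
                    × closes — contains both p and !p.
                  branch 2.2.2.1.2 (add !q, !!p):
                    (q -> !r): β-rule — branch into !q  //  !r.
                      branch 2.2.2.1.2.1 (add !q):
                        ○ open, literals {p=true, q=false}.
                      branch 2.2.2.1.2.2 (add !r):
                        ○ open, literals {p=true, q=false, r=false}.
              branch 2.2.2.2 (add q):
                (q == !p): β-rule — branch into q, !p  //  !q, !!p.
                  branch 2.2.2.2.1 (add q, !p):
                    × closes — contains both p and !p.
                  branch 2.2.2.2.2 (add !q, !!p):
                    × closes — contains both q and !q.
4 branches closed, 11 open.
Each open branch fixes some atoms; the unmentioned ones are free. Counting distinct full assignments: branch {r=false, s=false} (p, q) contributes 4 new; branch {q=false, r=false} (p, s) contributes 2 new; branch {r=false} (p, q, s) contributes 2 new; branch {q=true, r=false} (p, s) contributes 0 new; branch {p=true, s=false} (q, r) contributes 2 new; branch {p=true, q=false, s=false} (r) contributes 0 new; branch {p=true, q=false} (r, s) contributes 1 new; branch {p=true, r=false} (q, s) contributes 0 new; branch {p=true, q=true} (r, s) contributes 1 new; branch {p=true, q=false} (r, s) contributes 0 new; branch {p=true, q=false, r=false} (s) contributes 0 new. Total: 12.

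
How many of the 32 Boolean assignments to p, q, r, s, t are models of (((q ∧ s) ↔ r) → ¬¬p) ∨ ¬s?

Initial set: {T ((((q ∧ s) ↔ r) → ¬¬p) ∨ ¬s)}.
T ((((q ∧ s) ↔ r) → ¬¬p) ∨ ¬s): β-rule — branch into T (((q ∧ s) ↔ r) → ¬¬p)  //  T ¬s.
  branch 1 (add T (((q ∧ s) ↔ r) → ¬¬p)):
    T (((q ∧ s) ↔ r) → ¬¬p): β-rule — branch into F ((q ∧ s) ↔ r)  //  T ¬¬p.
      branch 1.1 (add F ((q ∧ s) ↔ r)):
        F ((q ∧ s) ↔ r): β-rule — branch into T (q ∧ s), F r  //  F (q ∧ s), T r.
          branch 1.1.1 (add T (q ∧ s), F r):
            T (q ∧ s): α-rule — add T q, T s.
            ○ open, literals {q=T, r=F, s=T}.
          branch 1.1.2 (add F (q ∧ s), T r):
            F (q ∧ s): β-rule — branch into F q  //  F s.
              branch 1.1.2.1 (add F q):
                ○ open, literals {q=F, r=T}.
              branch 1.1.2.2 (add F s):
                ○ open, literals {r=T, s=F}.
      branch 1.2 (add T ¬¬p):
        T ¬¬p: drop double negation, giving T p.
        ○ open, literals {p=T}.
  branch 2 (add T ¬s):
    ○ open, literals {s=F}.
0 branches closed, 5 open.
Each open branch fixes some atoms; the unmentioned ones are free. Counting distinct full assignments: branch {q=T, r=F, s=T} (p, t) contributes 4 new; branch {q=F, r=T} (p, s, t) contributes 8 new; branch {r=T, s=F} (p, q, t) contributes 4 new; branch {p=T} (q, r, s, t) contributes 8 new; branch {s=F} (p, q, r, t) contributes 4 new. Total: 28.

28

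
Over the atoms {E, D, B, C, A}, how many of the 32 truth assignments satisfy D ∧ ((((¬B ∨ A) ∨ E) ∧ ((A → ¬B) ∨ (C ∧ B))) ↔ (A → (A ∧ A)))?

12

Initial set: {(D ∧ ((((¬B ∨ A) ∨ E) ∧ ((A → ¬B) ∨ (C ∧ B))) ↔ (A → (A ∧ A))))}.
(D ∧ ((((¬B ∨ A) ∨ E) ∧ ((A → ¬B) ∨ (C ∧ B))) ↔ (A → (A ∧ A)))): α-rule — add D, ((((¬B ∨ A) ∨ E) ∧ ((A → ¬B) ∨ (C ∧ B))) ↔ (A → (A ∧ A))).
((((¬B ∨ A) ∨ E) ∧ ((A → ¬B) ∨ (C ∧ B))) ↔ (A → (A ∧ A))): β-rule — branch into (((¬B ∨ A) ∨ E) ∧ ((A → ¬B) ∨ (C ∧ B))), (A → (A ∧ A))  //  ¬(((¬B ∨ A) ∨ E) ∧ ((A → ¬B) ∨ (C ∧ B))), ¬(A → (A ∧ A)).
  branch 1 (add (((¬B ∨ A) ∨ E) ∧ ((A → ¬B) ∨ (C ∧ B))), (A → (A ∧ A))):
    (((¬B ∨ A) ∨ E) ∧ ((A → ¬B) ∨ (C ∧ B))): α-rule — add ((¬B ∨ A) ∨ E), ((A → ¬B) ∨ (C ∧ B)).
    (A → (A ∧ A)): β-rule — branch into ¬A  //  (A ∧ A).
      branch 1.1 (add ¬A):
        ((¬B ∨ A) ∨ E): β-rule — branch into (¬B ∨ A)  //  E.
          branch 1.1.1 (add (¬B ∨ A)):
            ((A → ¬B) ∨ (C ∧ B)): β-rule — branch into (A → ¬B)  //  (C ∧ B).
              branch 1.1.1.1 (add (A → ¬B)):
                (¬B ∨ A): β-rule — branch into ¬B  //  A.
                  branch 1.1.1.1.1 (add ¬B):
                    (A → ¬B): β-rule — branch into ¬A  //  ¬B.
                      branch 1.1.1.1.1.1 (add ¬A):
                        ○ open, literals {A=false, B=false, D=true}.
                      branch 1.1.1.1.1.2 (add ¬B):
                        ○ open, literals {A=false, B=false, D=true}.
                  branch 1.1.1.1.2 (add A):
                    × closes — contains both A and ¬A.
              branch 1.1.1.2 (add (C ∧ B)):
                (C ∧ B): α-rule — add C, B.
                (¬B ∨ A): β-rule — branch into ¬B  //  A.
                  branch 1.1.1.2.1 (add ¬B):
                    × closes — contains both B and ¬B.
                  branch 1.1.1.2.2 (add A):
                    × closes — contains both A and ¬A.
          branch 1.1.2 (add E):
            ((A → ¬B) ∨ (C ∧ B)): β-rule — branch into (A → ¬B)  //  (C ∧ B).
              branch 1.1.2.1 (add (A → ¬B)):
                (A → ¬B): β-rule — branch into ¬A  //  ¬B.
                  branch 1.1.2.1.1 (add ¬A):
                    ○ open, literals {A=false, D=true, E=true}.
                  branch 1.1.2.1.2 (add ¬B):
                    ○ open, literals {A=false, B=false, D=true, E=true}.
              branch 1.1.2.2 (add (C ∧ B)):
                (C ∧ B): α-rule — add C, B.
                ○ open, literals {A=false, B=true, C=true, D=true, E=true}.
      branch 1.2 (add (A ∧ A)):
        (A ∧ A): α-rule — add A, A.
        ((¬B ∨ A) ∨ E): β-rule — branch into (¬B ∨ A)  //  E.
          branch 1.2.1 (add (¬B ∨ A)):
            ((A → ¬B) ∨ (C ∧ B)): β-rule — branch into (A → ¬B)  //  (C ∧ B).
              branch 1.2.1.1 (add (A → ¬B)):
                (¬B ∨ A): β-rule — branch into ¬B  //  A.
                  branch 1.2.1.1.1 (add ¬B):
                    (A → ¬B): β-rule — branch into ¬A  //  ¬B.
                      branch 1.2.1.1.1.1 (add ¬A):
                        × closes — contains both A and ¬A.
                      branch 1.2.1.1.1.2 (add ¬B):
                        ○ open, literals {A=true, B=false, D=true}.
                  branch 1.2.1.1.2 (add A):
                    (A → ¬B): β-rule — branch into ¬A  //  ¬B.
                      branch 1.2.1.1.2.1 (add ¬A):
                        × closes — contains both A and ¬A.
                      branch 1.2.1.1.2.2 (add ¬B):
                        ○ open, literals {A=true, B=false, D=true}.
              branch 1.2.1.2 (add (C ∧ B)):
                (C ∧ B): α-rule — add C, B.
                (¬B ∨ A): β-rule — branch into ¬B  //  A.
                  branch 1.2.1.2.1 (add ¬B):
                    × closes — contains both B and ¬B.
                  branch 1.2.1.2.2 (add A):
                    ○ open, literals {A=true, B=true, C=true, D=true}.
          branch 1.2.2 (add E):
            ((A → ¬B) ∨ (C ∧ B)): β-rule — branch into (A → ¬B)  //  (C ∧ B).
              branch 1.2.2.1 (add (A → ¬B)):
                (A → ¬B): β-rule — branch into ¬A  //  ¬B.
                  branch 1.2.2.1.1 (add ¬A):
                    × closes — contains both A and ¬A.
                  branch 1.2.2.1.2 (add ¬B):
                    ○ open, literals {A=true, B=false, D=true, E=true}.
              branch 1.2.2.2 (add (C ∧ B)):
                (C ∧ B): α-rule — add C, B.
                ○ open, literals {A=true, B=true, C=true, D=true, E=true}.
  branch 2 (add ¬(((¬B ∨ A) ∨ E) ∧ ((A → ¬B) ∨ (C ∧ B))), ¬(A → (A ∧ A))):
    ¬(A → (A ∧ A)): α-rule — add A, ¬(A ∧ A).
    ¬(((¬B ∨ A) ∨ E) ∧ ((A → ¬B) ∨ (C ∧ B))): β-rule — branch into ¬((¬B ∨ A) ∨ E)  //  ¬((A → ¬B) ∨ (C ∧ B)).
      branch 2.1 (add ¬((¬B ∨ A) ∨ E)):
        ¬((¬B ∨ A) ∨ E): α-rule — add ¬(¬B ∨ A), ¬E.
        ¬(¬B ∨ A): α-rule — add ¬¬B, ¬A.
        × closes — contains both A and ¬A.
      branch 2.2 (add ¬((A → ¬B) ∨ (C ∧ B))):
        ¬((A → ¬B) ∨ (C ∧ B)): α-rule — add ¬(A → ¬B), ¬(C ∧ B).
        ¬(A → ¬B): α-rule — add A, ¬¬B.
        ¬(A ∧ A): β-rule — branch into ¬A  //  ¬A.
          branch 2.2.1 (add ¬A):
            × closes — contains both A and ¬A.
          branch 2.2.2 (add ¬A):
            × closes — contains both A and ¬A.
10 branches closed, 10 open.
Each open branch fixes some atoms; the unmentioned ones are free. Counting distinct full assignments: branch {A=false, B=false, D=true} (E, C) contributes 4 new; branch {A=false, B=false, D=true} (E, C) contributes 0 new; branch {A=false, D=true, E=true} (B, C) contributes 2 new; branch {A=false, B=false, D=true, E=true} (C) contributes 0 new; branch {A=false, B=true, C=true, D=true, E=true} (none free) contributes 0 new; branch {A=true, B=false, D=true} (E, C) contributes 4 new; branch {A=true, B=false, D=true} (E, C) contributes 0 new; branch {A=true, B=true, C=true, D=true} (E) contributes 2 new; branch {A=true, B=false, D=true, E=true} (C) contributes 0 new; branch {A=true, B=true, C=true, D=true, E=true} (none free) contributes 0 new. Total: 12.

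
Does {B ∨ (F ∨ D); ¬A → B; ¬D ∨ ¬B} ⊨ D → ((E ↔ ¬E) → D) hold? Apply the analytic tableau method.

Yes

Initial set: {(B ∨ (F ∨ D)); (¬A → B); (¬D ∨ ¬B); ¬(D → ((E ↔ ¬E) → D))}.
¬(D → ((E ↔ ¬E) → D)): α-rule — add D, ¬((E ↔ ¬E) → D).
¬((E ↔ ¬E) → D): α-rule — add (E ↔ ¬E), ¬D.
× closes — contains both D and ¬D.
All 1 branch closes.
Every branch closed, so the premises entail the conclusion.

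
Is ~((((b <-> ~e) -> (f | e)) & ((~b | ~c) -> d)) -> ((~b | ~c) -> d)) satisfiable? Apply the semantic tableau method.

Unsatisfiable

Initial set: {~((((b <-> ~e) -> (f | e)) & ((~b | ~c) -> d)) -> ((~b | ~c) -> d))}.
~((((b <-> ~e) -> (f | e)) & ((~b | ~c) -> d)) -> ((~b | ~c) -> d)): α-rule — add (((b <-> ~e) -> (f | e)) & ((~b | ~c) -> d)), ~((~b | ~c) -> d).
(((b <-> ~e) -> (f | e)) & ((~b | ~c) -> d)): α-rule — add ((b <-> ~e) -> (f | e)), ((~b | ~c) -> d).
~((~b | ~c) -> d): α-rule — add (~b | ~c), ~d.
((b <-> ~e) -> (f | e)): β-rule — branch into ~(b <-> ~e)  //  (f | e).
  branch 1 (add ~(b <-> ~e)):
    ((~b | ~c) -> d): β-rule — branch into ~(~b | ~c)  //  d.
      branch 1.1 (add ~(~b | ~c)):
        ~(~b | ~c): α-rule — add ~~b, ~~c.
        (~b | ~c): β-rule — branch into ~b  //  ~c.
          branch 1.1.1 (add ~b):
            × closes — contains both b and ~b.
          branch 1.1.2 (add ~c):
            × closes — contains both c and ~c.
      branch 1.2 (add d):
        × closes — contains both d and ~d.
  branch 2 (add (f | e)):
    ((~b | ~c) -> d): β-rule — branch into ~(~b | ~c)  //  d.
      branch 2.1 (add ~(~b | ~c)):
        ~(~b | ~c): α-rule — add ~~b, ~~c.
        (~b | ~c): β-rule — branch into ~b  //  ~c.
          branch 2.1.1 (add ~b):
            × closes — contains both b and ~b.
          branch 2.1.2 (add ~c):
            × closes — contains both c and ~c.
      branch 2.2 (add d):
        × closes — contains both d and ~d.
All 6 branches close.
Every branch closed; the formula is unsatisfiable.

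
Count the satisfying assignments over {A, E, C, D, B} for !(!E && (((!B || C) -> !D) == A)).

24

Initial set: {!(!E && (((!B || C) -> !D) == A))}.
!(!E && (((!B || C) -> !D) == A)): β-rule — branch into !!E  //  !(((!B || C) -> !D) == A).
  branch 1 (add !!E):
    ○ open, literals {E=true}.
  branch 2 (add !(((!B || C) -> !D) == A)):
    !(((!B || C) -> !D) == A): β-rule — branch into ((!B || C) -> !D), !A  //  !((!B || C) -> !D), A.
      branch 2.1 (add ((!B || C) -> !D), !A):
        ((!B || C) -> !D): β-rule — branch into !(!B || C)  //  !D.
          branch 2.1.1 (add !(!B || C)):
            !(!B || C): α-rule — add !!B, !C.
            ○ open, literals {A=false, B=true, C=false}.
          branch 2.1.2 (add !D):
            ○ open, literals {A=false, D=false}.
      branch 2.2 (add !((!B || C) -> !D), A):
        !((!B || C) -> !D): α-rule — add (!B || C), !!D.
        (!B || C): β-rule — branch into !B  //  C.
          branch 2.2.1 (add !B):
            ○ open, literals {A=true, B=false, D=true}.
          branch 2.2.2 (add C):
            ○ open, literals {A=true, C=true, D=true}.
0 branches closed, 5 open.
Each open branch fixes some atoms; the unmentioned ones are free. Counting distinct full assignments: branch {E=true} (A, C, D, B) contributes 16 new; branch {A=false, B=true, C=false} (E, D) contributes 2 new; branch {A=false, D=false} (E, C, B) contributes 3 new; branch {A=true, B=false, D=true} (E, C) contributes 2 new; branch {A=true, C=true, D=true} (E, B) contributes 1 new. Total: 24.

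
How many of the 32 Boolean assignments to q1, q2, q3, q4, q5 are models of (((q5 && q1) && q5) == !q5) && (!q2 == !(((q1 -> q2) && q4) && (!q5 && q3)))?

4

Initial set: {T ((((q5 && q1) && q5) == !q5) && (!q2 == !(((q1 -> q2) && q4) && (!q5 && q3))))}.
T ((((q5 && q1) && q5) == !q5) && (!q2 == !(((q1 -> q2) && q4) && (!q5 && q3)))): α-rule — add T (((q5 && q1) && q5) == !q5), T (!q2 == !(((q1 -> q2) && q4) && (!q5 && q3))).
T (((q5 && q1) && q5) == !q5): β-rule — branch into T ((q5 && q1) && q5), T !q5  //  F ((q5 && q1) && q5), F !q5.
  branch 1 (add T ((q5 && q1) && q5), T !q5):
    T ((q5 && q1) && q5): α-rule — add T (q5 && q1), T q5.
    × closes — contains both q5 and !q5.
  branch 2 (add F ((q5 && q1) && q5), F !q5):
    T (!q2 == !(((q1 -> q2) && q4) && (!q5 && q3))): β-rule — branch into T !q2, T !(((q1 -> q2) && q4) && (!q5 && q3))  //  F !q2, F !(((q1 -> q2) && q4) && (!q5 && q3)).
      branch 2.1 (add T !q2, T !(((q1 -> q2) && q4) && (!q5 && q3))):
        F ((q5 && q1) && q5): β-rule — branch into F (q5 && q1)  //  F q5.
          branch 2.1.1 (add F (q5 && q1)):
            T !(((q1 -> q2) && q4) && (!q5 && q3)): β-rule — branch into F ((q1 -> q2) && q4)  //  F (!q5 && q3).
              branch 2.1.1.1 (add F ((q1 -> q2) && q4)):
                F (q5 && q1): β-rule — branch into F q5  //  F q1.
                  branch 2.1.1.1.1 (add F q5):
                    × closes — contains both q5 and !q5.
                  branch 2.1.1.1.2 (add F q1):
                    F ((q1 -> q2) && q4): β-rule — branch into F (q1 -> q2)  //  F q4.
                      branch 2.1.1.1.2.1 (add F (q1 -> q2)):
                        F (q1 -> q2): α-rule — add T q1, F q2.
                        × closes — contains both q1 and !q1.
                      branch 2.1.1.1.2.2 (add F q4):
                        ○ open, literals {q1=F, q2=F, q4=F, q5=T}.
              branch 2.1.1.2 (add F (!q5 && q3)):
                F (q5 && q1): β-rule — branch into F q5  //  F q1.
                  branch 2.1.1.2.1 (add F q5):
                    × closes — contains both q5 and !q5.
                  branch 2.1.1.2.2 (add F q1):
                    F (!q5 && q3): β-rule — branch into F !q5  //  F q3.
                      branch 2.1.1.2.2.1 (add F !q5):
                        ○ open, literals {q1=F, q2=F, q5=T}.
                      branch 2.1.1.2.2.2 (add F q3):
                        ○ open, literals {q1=F, q2=F, q3=F, q5=T}.
          branch 2.1.2 (add F q5):
            × closes — contains both q5 and !q5.
      branch 2.2 (add F !q2, F !(((q1 -> q2) && q4) && (!q5 && q3))):
        F !(((q1 -> q2) && q4) && (!q5 && q3)): α-rule — add T ((q1 -> q2) && q4), T (!q5 && q3).
        T ((q1 -> q2) && q4): α-rule — add T (q1 -> q2), T q4.
        T (!q5 && q3): α-rule — add T !q5, T q3.
        × closes — contains both q5 and !q5.
6 branches closed, 3 open.
Each open branch fixes some atoms; the unmentioned ones are free. Counting distinct full assignments: branch {q1=F, q2=F, q4=F, q5=T} (q3) contributes 2 new; branch {q1=F, q2=F, q5=T} (q3, q4) contributes 2 new; branch {q1=F, q2=F, q3=F, q5=T} (q4) contributes 0 new. Total: 4.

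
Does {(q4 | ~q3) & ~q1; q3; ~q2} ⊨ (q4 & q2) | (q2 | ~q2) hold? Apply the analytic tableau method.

Initial set: {((q4 | ~q3) & ~q1); q3; ~q2; ~((q4 & q2) | (q2 | ~q2))}.
((q4 | ~q3) & ~q1): α-rule — add (q4 | ~q3), ~q1.
~((q4 & q2) | (q2 | ~q2)): α-rule — add ~(q4 & q2), ~(q2 | ~q2).
~(q2 | ~q2): α-rule — add ~q2, ~~q2.
× closes — contains both q2 and ~q2.
All 1 branch closes.
Every branch closed, so the premises entail the conclusion.

Yes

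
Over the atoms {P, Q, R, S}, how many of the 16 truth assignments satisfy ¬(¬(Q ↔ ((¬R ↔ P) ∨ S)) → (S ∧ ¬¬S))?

Initial set: {¬(¬(Q ↔ ((¬R ↔ P) ∨ S)) → (S ∧ ¬¬S))}.
¬(¬(Q ↔ ((¬R ↔ P) ∨ S)) → (S ∧ ¬¬S)): α-rule — add ¬(Q ↔ ((¬R ↔ P) ∨ S)), ¬(S ∧ ¬¬S).
¬(Q ↔ ((¬R ↔ P) ∨ S)): β-rule — branch into Q, ¬((¬R ↔ P) ∨ S)  //  ¬Q, ((¬R ↔ P) ∨ S).
  branch 1 (add Q, ¬((¬R ↔ P) ∨ S)):
    ¬((¬R ↔ P) ∨ S): α-rule — add ¬(¬R ↔ P), ¬S.
    ¬(S ∧ ¬¬S): β-rule — branch into ¬S  //  ¬¬¬S.
      branch 1.1 (add ¬S):
        ¬(¬R ↔ P): β-rule — branch into ¬R, ¬P  //  ¬¬R, P.
          branch 1.1.1 (add ¬R, ¬P):
            ○ open, literals {P=0, Q=1, R=0, S=0}.
          branch 1.1.2 (add ¬¬R, P):
            ○ open, literals {P=1, Q=1, R=1, S=0}.
      branch 1.2 (add ¬¬¬S):
        ¬¬¬S: drop double negation, giving ¬S.
        ¬(¬R ↔ P): β-rule — branch into ¬R, ¬P  //  ¬¬R, P.
          branch 1.2.1 (add ¬R, ¬P):
            ○ open, literals {P=0, Q=1, R=0, S=0}.
          branch 1.2.2 (add ¬¬R, P):
            ○ open, literals {P=1, Q=1, R=1, S=0}.
  branch 2 (add ¬Q, ((¬R ↔ P) ∨ S)):
    ¬(S ∧ ¬¬S): β-rule — branch into ¬S  //  ¬¬¬S.
      branch 2.1 (add ¬S):
        ((¬R ↔ P) ∨ S): β-rule — branch into (¬R ↔ P)  //  S.
          branch 2.1.1 (add (¬R ↔ P)):
            (¬R ↔ P): β-rule — branch into ¬R, P  //  ¬¬R, ¬P.
              branch 2.1.1.1 (add ¬R, P):
                ○ open, literals {P=1, Q=0, R=0, S=0}.
              branch 2.1.1.2 (add ¬¬R, ¬P):
                ○ open, literals {P=0, Q=0, R=1, S=0}.
          branch 2.1.2 (add S):
            × closes — contains both S and ¬S.
      branch 2.2 (add ¬¬¬S):
        ¬¬¬S: drop double negation, giving ¬S.
        ((¬R ↔ P) ∨ S): β-rule — branch into (¬R ↔ P)  //  S.
          branch 2.2.1 (add (¬R ↔ P)):
            (¬R ↔ P): β-rule — branch into ¬R, P  //  ¬¬R, ¬P.
              branch 2.2.1.1 (add ¬R, P):
                ○ open, literals {P=1, Q=0, R=0, S=0}.
              branch 2.2.1.2 (add ¬¬R, ¬P):
                ○ open, literals {P=0, Q=0, R=1, S=0}.
          branch 2.2.2 (add S):
            × closes — contains both S and ¬S.
2 branches closed, 8 open.
Each open branch fixes some atoms; the unmentioned ones are free. Counting distinct full assignments: branch {P=0, Q=1, R=0, S=0} (none free) contributes 1 new; branch {P=1, Q=1, R=1, S=0} (none free) contributes 1 new; branch {P=0, Q=1, R=0, S=0} (none free) contributes 0 new; branch {P=1, Q=1, R=1, S=0} (none free) contributes 0 new; branch {P=1, Q=0, R=0, S=0} (none free) contributes 1 new; branch {P=0, Q=0, R=1, S=0} (none free) contributes 1 new; branch {P=1, Q=0, R=0, S=0} (none free) contributes 0 new; branch {P=0, Q=0, R=1, S=0} (none free) contributes 0 new. Total: 4.

4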